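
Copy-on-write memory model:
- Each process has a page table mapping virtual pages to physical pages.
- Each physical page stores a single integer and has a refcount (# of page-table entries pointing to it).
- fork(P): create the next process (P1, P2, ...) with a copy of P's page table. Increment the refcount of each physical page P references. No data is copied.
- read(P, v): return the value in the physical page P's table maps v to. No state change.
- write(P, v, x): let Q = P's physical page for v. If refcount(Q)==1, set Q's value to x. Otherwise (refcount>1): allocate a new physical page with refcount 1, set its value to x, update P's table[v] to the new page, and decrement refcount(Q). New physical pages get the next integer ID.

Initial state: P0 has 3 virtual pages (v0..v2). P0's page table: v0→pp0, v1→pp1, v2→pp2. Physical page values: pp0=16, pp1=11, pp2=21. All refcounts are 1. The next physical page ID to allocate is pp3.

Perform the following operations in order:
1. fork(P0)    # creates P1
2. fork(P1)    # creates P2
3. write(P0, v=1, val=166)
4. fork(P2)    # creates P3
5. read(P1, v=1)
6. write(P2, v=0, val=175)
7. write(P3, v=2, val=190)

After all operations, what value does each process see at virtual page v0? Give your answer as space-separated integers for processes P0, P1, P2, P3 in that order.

Op 1: fork(P0) -> P1. 3 ppages; refcounts: pp0:2 pp1:2 pp2:2
Op 2: fork(P1) -> P2. 3 ppages; refcounts: pp0:3 pp1:3 pp2:3
Op 3: write(P0, v1, 166). refcount(pp1)=3>1 -> COPY to pp3. 4 ppages; refcounts: pp0:3 pp1:2 pp2:3 pp3:1
Op 4: fork(P2) -> P3. 4 ppages; refcounts: pp0:4 pp1:3 pp2:4 pp3:1
Op 5: read(P1, v1) -> 11. No state change.
Op 6: write(P2, v0, 175). refcount(pp0)=4>1 -> COPY to pp4. 5 ppages; refcounts: pp0:3 pp1:3 pp2:4 pp3:1 pp4:1
Op 7: write(P3, v2, 190). refcount(pp2)=4>1 -> COPY to pp5. 6 ppages; refcounts: pp0:3 pp1:3 pp2:3 pp3:1 pp4:1 pp5:1
P0: v0 -> pp0 = 16
P1: v0 -> pp0 = 16
P2: v0 -> pp4 = 175
P3: v0 -> pp0 = 16

Answer: 16 16 175 16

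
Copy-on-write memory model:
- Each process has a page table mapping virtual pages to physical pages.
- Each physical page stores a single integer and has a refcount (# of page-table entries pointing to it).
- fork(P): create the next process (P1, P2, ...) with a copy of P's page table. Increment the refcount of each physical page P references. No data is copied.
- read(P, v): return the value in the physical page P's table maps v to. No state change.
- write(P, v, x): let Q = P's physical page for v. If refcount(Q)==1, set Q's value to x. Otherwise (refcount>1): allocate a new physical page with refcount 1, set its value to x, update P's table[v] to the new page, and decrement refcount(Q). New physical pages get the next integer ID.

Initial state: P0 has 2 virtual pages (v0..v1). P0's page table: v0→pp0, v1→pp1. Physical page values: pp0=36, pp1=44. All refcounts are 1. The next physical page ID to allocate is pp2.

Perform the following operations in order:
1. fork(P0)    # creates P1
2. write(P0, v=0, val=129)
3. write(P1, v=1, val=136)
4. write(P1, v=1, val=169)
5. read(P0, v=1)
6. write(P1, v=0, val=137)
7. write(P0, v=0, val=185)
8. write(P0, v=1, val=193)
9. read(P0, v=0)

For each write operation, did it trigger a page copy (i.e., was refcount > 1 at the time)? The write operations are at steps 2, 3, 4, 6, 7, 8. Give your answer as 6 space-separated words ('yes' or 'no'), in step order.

Op 1: fork(P0) -> P1. 2 ppages; refcounts: pp0:2 pp1:2
Op 2: write(P0, v0, 129). refcount(pp0)=2>1 -> COPY to pp2. 3 ppages; refcounts: pp0:1 pp1:2 pp2:1
Op 3: write(P1, v1, 136). refcount(pp1)=2>1 -> COPY to pp3. 4 ppages; refcounts: pp0:1 pp1:1 pp2:1 pp3:1
Op 4: write(P1, v1, 169). refcount(pp3)=1 -> write in place. 4 ppages; refcounts: pp0:1 pp1:1 pp2:1 pp3:1
Op 5: read(P0, v1) -> 44. No state change.
Op 6: write(P1, v0, 137). refcount(pp0)=1 -> write in place. 4 ppages; refcounts: pp0:1 pp1:1 pp2:1 pp3:1
Op 7: write(P0, v0, 185). refcount(pp2)=1 -> write in place. 4 ppages; refcounts: pp0:1 pp1:1 pp2:1 pp3:1
Op 8: write(P0, v1, 193). refcount(pp1)=1 -> write in place. 4 ppages; refcounts: pp0:1 pp1:1 pp2:1 pp3:1
Op 9: read(P0, v0) -> 185. No state change.

yes yes no no no no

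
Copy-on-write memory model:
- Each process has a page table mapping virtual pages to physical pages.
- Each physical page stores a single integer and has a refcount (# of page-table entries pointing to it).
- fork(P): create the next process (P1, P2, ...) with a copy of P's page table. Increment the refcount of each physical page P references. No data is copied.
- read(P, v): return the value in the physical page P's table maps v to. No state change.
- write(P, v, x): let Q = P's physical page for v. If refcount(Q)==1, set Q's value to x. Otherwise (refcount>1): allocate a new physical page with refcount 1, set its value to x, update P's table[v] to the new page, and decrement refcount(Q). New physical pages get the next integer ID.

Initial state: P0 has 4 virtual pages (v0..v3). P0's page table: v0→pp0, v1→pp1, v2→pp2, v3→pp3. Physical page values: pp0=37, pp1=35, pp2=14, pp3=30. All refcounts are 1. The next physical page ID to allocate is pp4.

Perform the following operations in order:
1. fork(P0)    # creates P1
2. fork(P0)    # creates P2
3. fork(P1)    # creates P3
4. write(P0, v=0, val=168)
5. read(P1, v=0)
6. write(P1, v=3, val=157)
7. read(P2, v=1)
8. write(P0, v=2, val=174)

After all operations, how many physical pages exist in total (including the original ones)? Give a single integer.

Answer: 7

Derivation:
Op 1: fork(P0) -> P1. 4 ppages; refcounts: pp0:2 pp1:2 pp2:2 pp3:2
Op 2: fork(P0) -> P2. 4 ppages; refcounts: pp0:3 pp1:3 pp2:3 pp3:3
Op 3: fork(P1) -> P3. 4 ppages; refcounts: pp0:4 pp1:4 pp2:4 pp3:4
Op 4: write(P0, v0, 168). refcount(pp0)=4>1 -> COPY to pp4. 5 ppages; refcounts: pp0:3 pp1:4 pp2:4 pp3:4 pp4:1
Op 5: read(P1, v0) -> 37. No state change.
Op 6: write(P1, v3, 157). refcount(pp3)=4>1 -> COPY to pp5. 6 ppages; refcounts: pp0:3 pp1:4 pp2:4 pp3:3 pp4:1 pp5:1
Op 7: read(P2, v1) -> 35. No state change.
Op 8: write(P0, v2, 174). refcount(pp2)=4>1 -> COPY to pp6. 7 ppages; refcounts: pp0:3 pp1:4 pp2:3 pp3:3 pp4:1 pp5:1 pp6:1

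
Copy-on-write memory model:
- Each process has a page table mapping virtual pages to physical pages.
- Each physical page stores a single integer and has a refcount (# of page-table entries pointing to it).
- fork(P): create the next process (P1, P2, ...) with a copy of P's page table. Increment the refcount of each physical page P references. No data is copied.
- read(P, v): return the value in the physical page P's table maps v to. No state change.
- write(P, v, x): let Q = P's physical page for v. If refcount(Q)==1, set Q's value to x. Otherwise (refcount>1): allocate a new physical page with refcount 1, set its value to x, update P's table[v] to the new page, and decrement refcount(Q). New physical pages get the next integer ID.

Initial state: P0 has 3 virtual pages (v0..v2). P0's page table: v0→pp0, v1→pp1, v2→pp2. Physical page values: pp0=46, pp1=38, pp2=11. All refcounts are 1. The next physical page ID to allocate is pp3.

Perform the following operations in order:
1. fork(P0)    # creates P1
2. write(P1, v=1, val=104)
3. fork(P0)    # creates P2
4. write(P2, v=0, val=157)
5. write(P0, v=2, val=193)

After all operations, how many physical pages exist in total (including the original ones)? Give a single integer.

Answer: 6

Derivation:
Op 1: fork(P0) -> P1. 3 ppages; refcounts: pp0:2 pp1:2 pp2:2
Op 2: write(P1, v1, 104). refcount(pp1)=2>1 -> COPY to pp3. 4 ppages; refcounts: pp0:2 pp1:1 pp2:2 pp3:1
Op 3: fork(P0) -> P2. 4 ppages; refcounts: pp0:3 pp1:2 pp2:3 pp3:1
Op 4: write(P2, v0, 157). refcount(pp0)=3>1 -> COPY to pp4. 5 ppages; refcounts: pp0:2 pp1:2 pp2:3 pp3:1 pp4:1
Op 5: write(P0, v2, 193). refcount(pp2)=3>1 -> COPY to pp5. 6 ppages; refcounts: pp0:2 pp1:2 pp2:2 pp3:1 pp4:1 pp5:1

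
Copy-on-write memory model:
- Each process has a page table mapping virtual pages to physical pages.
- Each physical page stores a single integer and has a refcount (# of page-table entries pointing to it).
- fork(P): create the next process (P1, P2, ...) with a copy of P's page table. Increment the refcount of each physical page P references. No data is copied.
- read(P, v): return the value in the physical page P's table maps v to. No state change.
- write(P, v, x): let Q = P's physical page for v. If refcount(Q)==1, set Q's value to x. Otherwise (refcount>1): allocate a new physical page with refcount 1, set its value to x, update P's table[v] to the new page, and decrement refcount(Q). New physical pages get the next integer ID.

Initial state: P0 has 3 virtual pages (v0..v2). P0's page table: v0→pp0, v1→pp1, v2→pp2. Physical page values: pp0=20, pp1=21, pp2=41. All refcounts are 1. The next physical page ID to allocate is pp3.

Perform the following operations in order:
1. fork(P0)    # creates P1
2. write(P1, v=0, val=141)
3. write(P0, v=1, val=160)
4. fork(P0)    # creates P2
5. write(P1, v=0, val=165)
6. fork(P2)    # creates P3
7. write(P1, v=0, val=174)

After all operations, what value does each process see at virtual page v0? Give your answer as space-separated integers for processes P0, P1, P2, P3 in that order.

Answer: 20 174 20 20

Derivation:
Op 1: fork(P0) -> P1. 3 ppages; refcounts: pp0:2 pp1:2 pp2:2
Op 2: write(P1, v0, 141). refcount(pp0)=2>1 -> COPY to pp3. 4 ppages; refcounts: pp0:1 pp1:2 pp2:2 pp3:1
Op 3: write(P0, v1, 160). refcount(pp1)=2>1 -> COPY to pp4. 5 ppages; refcounts: pp0:1 pp1:1 pp2:2 pp3:1 pp4:1
Op 4: fork(P0) -> P2. 5 ppages; refcounts: pp0:2 pp1:1 pp2:3 pp3:1 pp4:2
Op 5: write(P1, v0, 165). refcount(pp3)=1 -> write in place. 5 ppages; refcounts: pp0:2 pp1:1 pp2:3 pp3:1 pp4:2
Op 6: fork(P2) -> P3. 5 ppages; refcounts: pp0:3 pp1:1 pp2:4 pp3:1 pp4:3
Op 7: write(P1, v0, 174). refcount(pp3)=1 -> write in place. 5 ppages; refcounts: pp0:3 pp1:1 pp2:4 pp3:1 pp4:3
P0: v0 -> pp0 = 20
P1: v0 -> pp3 = 174
P2: v0 -> pp0 = 20
P3: v0 -> pp0 = 20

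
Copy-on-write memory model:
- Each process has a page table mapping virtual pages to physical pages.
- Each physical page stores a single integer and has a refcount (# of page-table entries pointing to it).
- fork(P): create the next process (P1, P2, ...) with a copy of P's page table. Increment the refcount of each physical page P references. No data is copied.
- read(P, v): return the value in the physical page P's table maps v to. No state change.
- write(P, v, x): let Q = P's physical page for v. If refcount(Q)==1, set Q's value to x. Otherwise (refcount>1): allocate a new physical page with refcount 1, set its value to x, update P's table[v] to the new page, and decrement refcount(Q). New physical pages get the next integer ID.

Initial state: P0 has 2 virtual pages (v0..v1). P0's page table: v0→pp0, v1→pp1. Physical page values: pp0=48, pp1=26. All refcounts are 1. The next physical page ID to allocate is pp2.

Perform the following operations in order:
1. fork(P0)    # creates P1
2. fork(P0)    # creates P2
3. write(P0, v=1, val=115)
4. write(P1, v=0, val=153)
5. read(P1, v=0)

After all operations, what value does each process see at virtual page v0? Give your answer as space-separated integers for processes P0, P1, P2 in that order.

Answer: 48 153 48

Derivation:
Op 1: fork(P0) -> P1. 2 ppages; refcounts: pp0:2 pp1:2
Op 2: fork(P0) -> P2. 2 ppages; refcounts: pp0:3 pp1:3
Op 3: write(P0, v1, 115). refcount(pp1)=3>1 -> COPY to pp2. 3 ppages; refcounts: pp0:3 pp1:2 pp2:1
Op 4: write(P1, v0, 153). refcount(pp0)=3>1 -> COPY to pp3. 4 ppages; refcounts: pp0:2 pp1:2 pp2:1 pp3:1
Op 5: read(P1, v0) -> 153. No state change.
P0: v0 -> pp0 = 48
P1: v0 -> pp3 = 153
P2: v0 -> pp0 = 48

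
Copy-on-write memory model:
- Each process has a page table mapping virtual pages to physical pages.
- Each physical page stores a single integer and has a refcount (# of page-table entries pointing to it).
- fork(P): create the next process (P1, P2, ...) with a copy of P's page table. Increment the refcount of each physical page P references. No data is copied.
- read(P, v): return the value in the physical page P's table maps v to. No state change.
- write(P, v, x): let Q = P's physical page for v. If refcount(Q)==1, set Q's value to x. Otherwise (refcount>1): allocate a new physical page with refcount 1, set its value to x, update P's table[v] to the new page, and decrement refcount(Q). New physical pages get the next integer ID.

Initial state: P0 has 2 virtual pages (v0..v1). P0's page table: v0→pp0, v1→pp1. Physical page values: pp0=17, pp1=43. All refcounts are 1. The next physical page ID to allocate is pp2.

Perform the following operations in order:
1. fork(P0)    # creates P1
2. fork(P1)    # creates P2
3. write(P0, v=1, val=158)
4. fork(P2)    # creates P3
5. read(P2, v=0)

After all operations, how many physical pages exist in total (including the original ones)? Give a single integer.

Answer: 3

Derivation:
Op 1: fork(P0) -> P1. 2 ppages; refcounts: pp0:2 pp1:2
Op 2: fork(P1) -> P2. 2 ppages; refcounts: pp0:3 pp1:3
Op 3: write(P0, v1, 158). refcount(pp1)=3>1 -> COPY to pp2. 3 ppages; refcounts: pp0:3 pp1:2 pp2:1
Op 4: fork(P2) -> P3. 3 ppages; refcounts: pp0:4 pp1:3 pp2:1
Op 5: read(P2, v0) -> 17. No state change.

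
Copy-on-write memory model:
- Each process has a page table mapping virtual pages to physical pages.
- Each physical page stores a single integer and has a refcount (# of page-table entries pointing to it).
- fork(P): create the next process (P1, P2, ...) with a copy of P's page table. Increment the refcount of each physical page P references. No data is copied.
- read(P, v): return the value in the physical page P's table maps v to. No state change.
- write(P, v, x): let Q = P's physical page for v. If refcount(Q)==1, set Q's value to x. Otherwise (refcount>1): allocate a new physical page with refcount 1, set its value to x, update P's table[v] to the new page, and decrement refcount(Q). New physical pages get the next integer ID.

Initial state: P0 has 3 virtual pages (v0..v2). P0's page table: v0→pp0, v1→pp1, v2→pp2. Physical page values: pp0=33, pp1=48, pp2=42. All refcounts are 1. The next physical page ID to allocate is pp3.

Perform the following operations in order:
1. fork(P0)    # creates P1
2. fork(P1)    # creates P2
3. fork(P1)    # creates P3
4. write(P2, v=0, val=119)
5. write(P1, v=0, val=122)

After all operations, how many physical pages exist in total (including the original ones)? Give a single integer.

Op 1: fork(P0) -> P1. 3 ppages; refcounts: pp0:2 pp1:2 pp2:2
Op 2: fork(P1) -> P2. 3 ppages; refcounts: pp0:3 pp1:3 pp2:3
Op 3: fork(P1) -> P3. 3 ppages; refcounts: pp0:4 pp1:4 pp2:4
Op 4: write(P2, v0, 119). refcount(pp0)=4>1 -> COPY to pp3. 4 ppages; refcounts: pp0:3 pp1:4 pp2:4 pp3:1
Op 5: write(P1, v0, 122). refcount(pp0)=3>1 -> COPY to pp4. 5 ppages; refcounts: pp0:2 pp1:4 pp2:4 pp3:1 pp4:1

Answer: 5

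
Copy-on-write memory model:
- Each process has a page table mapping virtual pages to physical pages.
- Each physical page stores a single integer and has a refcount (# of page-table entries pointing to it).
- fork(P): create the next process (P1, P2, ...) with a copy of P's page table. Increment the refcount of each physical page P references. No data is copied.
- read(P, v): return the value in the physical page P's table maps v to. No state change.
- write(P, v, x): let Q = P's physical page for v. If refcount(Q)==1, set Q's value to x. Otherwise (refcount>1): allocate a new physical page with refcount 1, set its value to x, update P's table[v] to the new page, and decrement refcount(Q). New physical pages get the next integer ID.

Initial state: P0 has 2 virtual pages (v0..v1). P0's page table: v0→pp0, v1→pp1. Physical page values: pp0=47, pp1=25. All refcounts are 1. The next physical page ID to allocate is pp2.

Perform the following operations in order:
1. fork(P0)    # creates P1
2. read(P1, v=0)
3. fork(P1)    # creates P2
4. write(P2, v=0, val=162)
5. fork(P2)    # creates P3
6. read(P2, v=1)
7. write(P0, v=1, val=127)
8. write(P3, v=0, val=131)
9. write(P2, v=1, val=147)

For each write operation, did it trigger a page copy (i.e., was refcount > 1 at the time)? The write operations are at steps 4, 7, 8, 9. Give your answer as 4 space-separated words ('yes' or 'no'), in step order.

Op 1: fork(P0) -> P1. 2 ppages; refcounts: pp0:2 pp1:2
Op 2: read(P1, v0) -> 47. No state change.
Op 3: fork(P1) -> P2. 2 ppages; refcounts: pp0:3 pp1:3
Op 4: write(P2, v0, 162). refcount(pp0)=3>1 -> COPY to pp2. 3 ppages; refcounts: pp0:2 pp1:3 pp2:1
Op 5: fork(P2) -> P3. 3 ppages; refcounts: pp0:2 pp1:4 pp2:2
Op 6: read(P2, v1) -> 25. No state change.
Op 7: write(P0, v1, 127). refcount(pp1)=4>1 -> COPY to pp3. 4 ppages; refcounts: pp0:2 pp1:3 pp2:2 pp3:1
Op 8: write(P3, v0, 131). refcount(pp2)=2>1 -> COPY to pp4. 5 ppages; refcounts: pp0:2 pp1:3 pp2:1 pp3:1 pp4:1
Op 9: write(P2, v1, 147). refcount(pp1)=3>1 -> COPY to pp5. 6 ppages; refcounts: pp0:2 pp1:2 pp2:1 pp3:1 pp4:1 pp5:1

yes yes yes yes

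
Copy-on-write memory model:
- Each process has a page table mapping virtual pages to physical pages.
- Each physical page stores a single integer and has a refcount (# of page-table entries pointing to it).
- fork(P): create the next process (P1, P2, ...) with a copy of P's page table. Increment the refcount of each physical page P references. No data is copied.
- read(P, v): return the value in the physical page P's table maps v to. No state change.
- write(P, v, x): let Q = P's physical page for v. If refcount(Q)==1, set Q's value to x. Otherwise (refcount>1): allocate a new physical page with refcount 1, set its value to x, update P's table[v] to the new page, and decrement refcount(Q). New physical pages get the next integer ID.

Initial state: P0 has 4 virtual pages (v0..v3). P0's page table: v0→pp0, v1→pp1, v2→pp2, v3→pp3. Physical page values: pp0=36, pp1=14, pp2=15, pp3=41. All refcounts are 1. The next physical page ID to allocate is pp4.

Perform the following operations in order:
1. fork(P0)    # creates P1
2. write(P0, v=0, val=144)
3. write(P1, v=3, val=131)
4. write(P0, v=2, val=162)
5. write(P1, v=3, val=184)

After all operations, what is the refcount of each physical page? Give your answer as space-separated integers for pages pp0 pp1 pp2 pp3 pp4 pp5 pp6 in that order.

Answer: 1 2 1 1 1 1 1

Derivation:
Op 1: fork(P0) -> P1. 4 ppages; refcounts: pp0:2 pp1:2 pp2:2 pp3:2
Op 2: write(P0, v0, 144). refcount(pp0)=2>1 -> COPY to pp4. 5 ppages; refcounts: pp0:1 pp1:2 pp2:2 pp3:2 pp4:1
Op 3: write(P1, v3, 131). refcount(pp3)=2>1 -> COPY to pp5. 6 ppages; refcounts: pp0:1 pp1:2 pp2:2 pp3:1 pp4:1 pp5:1
Op 4: write(P0, v2, 162). refcount(pp2)=2>1 -> COPY to pp6. 7 ppages; refcounts: pp0:1 pp1:2 pp2:1 pp3:1 pp4:1 pp5:1 pp6:1
Op 5: write(P1, v3, 184). refcount(pp5)=1 -> write in place. 7 ppages; refcounts: pp0:1 pp1:2 pp2:1 pp3:1 pp4:1 pp5:1 pp6:1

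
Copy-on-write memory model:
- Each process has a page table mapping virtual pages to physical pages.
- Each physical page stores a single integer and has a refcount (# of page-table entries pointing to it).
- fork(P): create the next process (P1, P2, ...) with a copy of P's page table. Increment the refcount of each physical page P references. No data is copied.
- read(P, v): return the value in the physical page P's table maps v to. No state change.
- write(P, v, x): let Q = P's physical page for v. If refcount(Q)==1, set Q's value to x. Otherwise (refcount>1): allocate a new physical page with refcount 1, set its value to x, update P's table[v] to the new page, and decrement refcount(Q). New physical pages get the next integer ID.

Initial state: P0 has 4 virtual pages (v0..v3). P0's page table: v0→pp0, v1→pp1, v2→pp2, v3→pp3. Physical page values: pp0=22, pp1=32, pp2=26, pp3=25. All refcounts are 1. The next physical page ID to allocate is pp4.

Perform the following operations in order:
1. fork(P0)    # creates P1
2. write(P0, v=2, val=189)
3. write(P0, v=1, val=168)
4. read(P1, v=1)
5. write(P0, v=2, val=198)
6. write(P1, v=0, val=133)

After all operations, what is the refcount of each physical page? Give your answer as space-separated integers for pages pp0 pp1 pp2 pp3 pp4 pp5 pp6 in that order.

Answer: 1 1 1 2 1 1 1

Derivation:
Op 1: fork(P0) -> P1. 4 ppages; refcounts: pp0:2 pp1:2 pp2:2 pp3:2
Op 2: write(P0, v2, 189). refcount(pp2)=2>1 -> COPY to pp4. 5 ppages; refcounts: pp0:2 pp1:2 pp2:1 pp3:2 pp4:1
Op 3: write(P0, v1, 168). refcount(pp1)=2>1 -> COPY to pp5. 6 ppages; refcounts: pp0:2 pp1:1 pp2:1 pp3:2 pp4:1 pp5:1
Op 4: read(P1, v1) -> 32. No state change.
Op 5: write(P0, v2, 198). refcount(pp4)=1 -> write in place. 6 ppages; refcounts: pp0:2 pp1:1 pp2:1 pp3:2 pp4:1 pp5:1
Op 6: write(P1, v0, 133). refcount(pp0)=2>1 -> COPY to pp6. 7 ppages; refcounts: pp0:1 pp1:1 pp2:1 pp3:2 pp4:1 pp5:1 pp6:1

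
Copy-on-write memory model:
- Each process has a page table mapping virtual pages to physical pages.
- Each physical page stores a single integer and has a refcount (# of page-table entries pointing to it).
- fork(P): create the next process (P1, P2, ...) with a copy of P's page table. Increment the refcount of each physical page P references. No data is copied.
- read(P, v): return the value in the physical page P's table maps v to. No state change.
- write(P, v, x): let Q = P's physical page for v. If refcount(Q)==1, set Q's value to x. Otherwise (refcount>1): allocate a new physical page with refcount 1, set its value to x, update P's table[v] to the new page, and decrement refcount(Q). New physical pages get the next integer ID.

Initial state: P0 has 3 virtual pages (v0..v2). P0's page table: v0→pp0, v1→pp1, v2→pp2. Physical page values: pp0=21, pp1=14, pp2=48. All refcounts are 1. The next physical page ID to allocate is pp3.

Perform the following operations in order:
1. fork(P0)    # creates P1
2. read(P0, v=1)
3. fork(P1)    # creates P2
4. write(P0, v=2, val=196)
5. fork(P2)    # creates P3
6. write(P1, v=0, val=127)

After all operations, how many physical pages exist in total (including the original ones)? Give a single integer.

Answer: 5

Derivation:
Op 1: fork(P0) -> P1. 3 ppages; refcounts: pp0:2 pp1:2 pp2:2
Op 2: read(P0, v1) -> 14. No state change.
Op 3: fork(P1) -> P2. 3 ppages; refcounts: pp0:3 pp1:3 pp2:3
Op 4: write(P0, v2, 196). refcount(pp2)=3>1 -> COPY to pp3. 4 ppages; refcounts: pp0:3 pp1:3 pp2:2 pp3:1
Op 5: fork(P2) -> P3. 4 ppages; refcounts: pp0:4 pp1:4 pp2:3 pp3:1
Op 6: write(P1, v0, 127). refcount(pp0)=4>1 -> COPY to pp4. 5 ppages; refcounts: pp0:3 pp1:4 pp2:3 pp3:1 pp4:1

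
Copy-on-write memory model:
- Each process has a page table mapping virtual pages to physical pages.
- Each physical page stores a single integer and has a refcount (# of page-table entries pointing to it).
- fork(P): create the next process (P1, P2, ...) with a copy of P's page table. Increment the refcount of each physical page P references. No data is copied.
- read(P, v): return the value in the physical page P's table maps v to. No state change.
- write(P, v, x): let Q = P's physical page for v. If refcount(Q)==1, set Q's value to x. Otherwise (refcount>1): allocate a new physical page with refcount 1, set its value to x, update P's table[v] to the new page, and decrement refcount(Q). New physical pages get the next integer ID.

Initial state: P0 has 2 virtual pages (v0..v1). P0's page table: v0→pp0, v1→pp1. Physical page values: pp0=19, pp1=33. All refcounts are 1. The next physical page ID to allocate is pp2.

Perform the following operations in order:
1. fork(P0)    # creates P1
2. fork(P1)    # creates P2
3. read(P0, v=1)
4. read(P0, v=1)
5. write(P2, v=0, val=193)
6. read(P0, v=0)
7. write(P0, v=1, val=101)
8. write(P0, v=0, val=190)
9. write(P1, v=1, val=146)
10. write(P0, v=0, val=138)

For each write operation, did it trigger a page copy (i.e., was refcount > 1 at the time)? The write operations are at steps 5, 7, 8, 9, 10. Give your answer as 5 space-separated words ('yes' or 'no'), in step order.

Op 1: fork(P0) -> P1. 2 ppages; refcounts: pp0:2 pp1:2
Op 2: fork(P1) -> P2. 2 ppages; refcounts: pp0:3 pp1:3
Op 3: read(P0, v1) -> 33. No state change.
Op 4: read(P0, v1) -> 33. No state change.
Op 5: write(P2, v0, 193). refcount(pp0)=3>1 -> COPY to pp2. 3 ppages; refcounts: pp0:2 pp1:3 pp2:1
Op 6: read(P0, v0) -> 19. No state change.
Op 7: write(P0, v1, 101). refcount(pp1)=3>1 -> COPY to pp3. 4 ppages; refcounts: pp0:2 pp1:2 pp2:1 pp3:1
Op 8: write(P0, v0, 190). refcount(pp0)=2>1 -> COPY to pp4. 5 ppages; refcounts: pp0:1 pp1:2 pp2:1 pp3:1 pp4:1
Op 9: write(P1, v1, 146). refcount(pp1)=2>1 -> COPY to pp5. 6 ppages; refcounts: pp0:1 pp1:1 pp2:1 pp3:1 pp4:1 pp5:1
Op 10: write(P0, v0, 138). refcount(pp4)=1 -> write in place. 6 ppages; refcounts: pp0:1 pp1:1 pp2:1 pp3:1 pp4:1 pp5:1

yes yes yes yes no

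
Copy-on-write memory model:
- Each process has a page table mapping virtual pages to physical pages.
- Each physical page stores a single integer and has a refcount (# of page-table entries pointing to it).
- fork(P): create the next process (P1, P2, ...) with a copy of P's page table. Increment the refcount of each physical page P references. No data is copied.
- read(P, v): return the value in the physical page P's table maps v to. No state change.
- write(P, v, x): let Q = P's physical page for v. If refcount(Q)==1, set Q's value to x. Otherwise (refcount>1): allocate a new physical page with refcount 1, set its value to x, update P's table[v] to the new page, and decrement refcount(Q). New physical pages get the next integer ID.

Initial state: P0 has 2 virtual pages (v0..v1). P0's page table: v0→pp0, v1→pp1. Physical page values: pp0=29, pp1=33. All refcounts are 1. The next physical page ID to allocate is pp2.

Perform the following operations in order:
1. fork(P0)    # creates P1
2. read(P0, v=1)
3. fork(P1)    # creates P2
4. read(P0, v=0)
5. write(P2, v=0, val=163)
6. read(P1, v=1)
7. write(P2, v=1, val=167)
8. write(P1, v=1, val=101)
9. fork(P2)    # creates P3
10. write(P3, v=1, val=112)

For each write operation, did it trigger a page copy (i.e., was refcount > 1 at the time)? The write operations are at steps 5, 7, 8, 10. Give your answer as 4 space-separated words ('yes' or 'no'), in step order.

Op 1: fork(P0) -> P1. 2 ppages; refcounts: pp0:2 pp1:2
Op 2: read(P0, v1) -> 33. No state change.
Op 3: fork(P1) -> P2. 2 ppages; refcounts: pp0:3 pp1:3
Op 4: read(P0, v0) -> 29. No state change.
Op 5: write(P2, v0, 163). refcount(pp0)=3>1 -> COPY to pp2. 3 ppages; refcounts: pp0:2 pp1:3 pp2:1
Op 6: read(P1, v1) -> 33. No state change.
Op 7: write(P2, v1, 167). refcount(pp1)=3>1 -> COPY to pp3. 4 ppages; refcounts: pp0:2 pp1:2 pp2:1 pp3:1
Op 8: write(P1, v1, 101). refcount(pp1)=2>1 -> COPY to pp4. 5 ppages; refcounts: pp0:2 pp1:1 pp2:1 pp3:1 pp4:1
Op 9: fork(P2) -> P3. 5 ppages; refcounts: pp0:2 pp1:1 pp2:2 pp3:2 pp4:1
Op 10: write(P3, v1, 112). refcount(pp3)=2>1 -> COPY to pp5. 6 ppages; refcounts: pp0:2 pp1:1 pp2:2 pp3:1 pp4:1 pp5:1

yes yes yes yes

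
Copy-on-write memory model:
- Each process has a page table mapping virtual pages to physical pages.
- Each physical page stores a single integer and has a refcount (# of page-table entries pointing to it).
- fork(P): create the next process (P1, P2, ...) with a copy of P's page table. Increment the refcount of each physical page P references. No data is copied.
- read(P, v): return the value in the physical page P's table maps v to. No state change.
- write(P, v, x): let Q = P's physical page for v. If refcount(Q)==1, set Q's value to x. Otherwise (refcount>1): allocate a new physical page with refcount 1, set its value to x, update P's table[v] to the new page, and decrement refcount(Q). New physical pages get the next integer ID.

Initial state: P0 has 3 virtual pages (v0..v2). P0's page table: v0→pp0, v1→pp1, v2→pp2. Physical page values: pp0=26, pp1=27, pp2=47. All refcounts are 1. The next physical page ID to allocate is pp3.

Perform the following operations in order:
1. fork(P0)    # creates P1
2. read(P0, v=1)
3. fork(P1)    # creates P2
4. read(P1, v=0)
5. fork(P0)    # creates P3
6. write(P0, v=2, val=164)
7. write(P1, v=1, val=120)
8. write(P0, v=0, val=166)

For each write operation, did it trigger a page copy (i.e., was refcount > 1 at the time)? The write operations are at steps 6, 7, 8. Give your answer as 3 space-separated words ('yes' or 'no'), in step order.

Op 1: fork(P0) -> P1. 3 ppages; refcounts: pp0:2 pp1:2 pp2:2
Op 2: read(P0, v1) -> 27. No state change.
Op 3: fork(P1) -> P2. 3 ppages; refcounts: pp0:3 pp1:3 pp2:3
Op 4: read(P1, v0) -> 26. No state change.
Op 5: fork(P0) -> P3. 3 ppages; refcounts: pp0:4 pp1:4 pp2:4
Op 6: write(P0, v2, 164). refcount(pp2)=4>1 -> COPY to pp3. 4 ppages; refcounts: pp0:4 pp1:4 pp2:3 pp3:1
Op 7: write(P1, v1, 120). refcount(pp1)=4>1 -> COPY to pp4. 5 ppages; refcounts: pp0:4 pp1:3 pp2:3 pp3:1 pp4:1
Op 8: write(P0, v0, 166). refcount(pp0)=4>1 -> COPY to pp5. 6 ppages; refcounts: pp0:3 pp1:3 pp2:3 pp3:1 pp4:1 pp5:1

yes yes yes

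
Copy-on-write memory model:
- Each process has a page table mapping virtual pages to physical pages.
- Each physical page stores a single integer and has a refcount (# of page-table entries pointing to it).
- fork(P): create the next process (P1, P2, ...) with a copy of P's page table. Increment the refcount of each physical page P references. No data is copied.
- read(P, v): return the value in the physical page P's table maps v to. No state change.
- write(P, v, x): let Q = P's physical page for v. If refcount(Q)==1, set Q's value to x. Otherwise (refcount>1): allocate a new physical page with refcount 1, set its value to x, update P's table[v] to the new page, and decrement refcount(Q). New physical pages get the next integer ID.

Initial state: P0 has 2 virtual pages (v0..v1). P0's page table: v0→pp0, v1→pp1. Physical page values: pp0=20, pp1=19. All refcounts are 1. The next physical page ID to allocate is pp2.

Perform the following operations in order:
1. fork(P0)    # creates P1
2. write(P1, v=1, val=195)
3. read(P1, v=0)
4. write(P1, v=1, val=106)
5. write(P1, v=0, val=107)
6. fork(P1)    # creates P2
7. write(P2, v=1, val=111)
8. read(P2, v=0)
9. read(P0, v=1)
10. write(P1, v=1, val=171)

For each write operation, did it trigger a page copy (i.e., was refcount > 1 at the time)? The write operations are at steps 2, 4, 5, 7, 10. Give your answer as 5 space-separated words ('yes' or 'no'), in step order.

Op 1: fork(P0) -> P1. 2 ppages; refcounts: pp0:2 pp1:2
Op 2: write(P1, v1, 195). refcount(pp1)=2>1 -> COPY to pp2. 3 ppages; refcounts: pp0:2 pp1:1 pp2:1
Op 3: read(P1, v0) -> 20. No state change.
Op 4: write(P1, v1, 106). refcount(pp2)=1 -> write in place. 3 ppages; refcounts: pp0:2 pp1:1 pp2:1
Op 5: write(P1, v0, 107). refcount(pp0)=2>1 -> COPY to pp3. 4 ppages; refcounts: pp0:1 pp1:1 pp2:1 pp3:1
Op 6: fork(P1) -> P2. 4 ppages; refcounts: pp0:1 pp1:1 pp2:2 pp3:2
Op 7: write(P2, v1, 111). refcount(pp2)=2>1 -> COPY to pp4. 5 ppages; refcounts: pp0:1 pp1:1 pp2:1 pp3:2 pp4:1
Op 8: read(P2, v0) -> 107. No state change.
Op 9: read(P0, v1) -> 19. No state change.
Op 10: write(P1, v1, 171). refcount(pp2)=1 -> write in place. 5 ppages; refcounts: pp0:1 pp1:1 pp2:1 pp3:2 pp4:1

yes no yes yes no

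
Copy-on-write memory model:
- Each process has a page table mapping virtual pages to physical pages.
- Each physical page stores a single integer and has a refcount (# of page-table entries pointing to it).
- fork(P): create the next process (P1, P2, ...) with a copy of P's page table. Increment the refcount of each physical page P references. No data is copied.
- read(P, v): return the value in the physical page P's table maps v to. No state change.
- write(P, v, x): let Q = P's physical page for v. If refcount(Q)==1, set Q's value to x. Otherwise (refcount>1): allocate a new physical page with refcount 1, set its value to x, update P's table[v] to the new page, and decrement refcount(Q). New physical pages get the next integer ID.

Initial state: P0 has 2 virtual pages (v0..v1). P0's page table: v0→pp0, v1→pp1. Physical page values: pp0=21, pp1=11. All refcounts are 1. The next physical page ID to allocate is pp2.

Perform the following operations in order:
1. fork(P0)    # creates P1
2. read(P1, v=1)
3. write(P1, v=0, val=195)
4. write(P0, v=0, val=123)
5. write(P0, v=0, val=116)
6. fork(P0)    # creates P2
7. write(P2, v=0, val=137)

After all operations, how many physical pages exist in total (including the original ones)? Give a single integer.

Answer: 4

Derivation:
Op 1: fork(P0) -> P1. 2 ppages; refcounts: pp0:2 pp1:2
Op 2: read(P1, v1) -> 11. No state change.
Op 3: write(P1, v0, 195). refcount(pp0)=2>1 -> COPY to pp2. 3 ppages; refcounts: pp0:1 pp1:2 pp2:1
Op 4: write(P0, v0, 123). refcount(pp0)=1 -> write in place. 3 ppages; refcounts: pp0:1 pp1:2 pp2:1
Op 5: write(P0, v0, 116). refcount(pp0)=1 -> write in place. 3 ppages; refcounts: pp0:1 pp1:2 pp2:1
Op 6: fork(P0) -> P2. 3 ppages; refcounts: pp0:2 pp1:3 pp2:1
Op 7: write(P2, v0, 137). refcount(pp0)=2>1 -> COPY to pp3. 4 ppages; refcounts: pp0:1 pp1:3 pp2:1 pp3:1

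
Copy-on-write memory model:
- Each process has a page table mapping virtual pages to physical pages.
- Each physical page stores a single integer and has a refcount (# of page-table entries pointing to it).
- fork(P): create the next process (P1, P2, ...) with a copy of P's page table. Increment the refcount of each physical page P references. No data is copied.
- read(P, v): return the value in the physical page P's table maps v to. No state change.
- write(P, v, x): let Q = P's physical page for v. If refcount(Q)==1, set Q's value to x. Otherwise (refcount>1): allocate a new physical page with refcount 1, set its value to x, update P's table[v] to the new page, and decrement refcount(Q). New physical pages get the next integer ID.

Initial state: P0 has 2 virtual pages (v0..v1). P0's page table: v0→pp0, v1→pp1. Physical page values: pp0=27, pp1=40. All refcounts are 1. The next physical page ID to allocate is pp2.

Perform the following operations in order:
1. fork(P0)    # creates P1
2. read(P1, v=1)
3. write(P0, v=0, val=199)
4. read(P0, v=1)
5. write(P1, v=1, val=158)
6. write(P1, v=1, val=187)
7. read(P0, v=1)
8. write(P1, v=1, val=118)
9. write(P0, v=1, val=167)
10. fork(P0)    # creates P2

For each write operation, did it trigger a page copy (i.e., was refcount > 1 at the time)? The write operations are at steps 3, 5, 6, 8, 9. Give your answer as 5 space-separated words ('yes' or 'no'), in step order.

Op 1: fork(P0) -> P1. 2 ppages; refcounts: pp0:2 pp1:2
Op 2: read(P1, v1) -> 40. No state change.
Op 3: write(P0, v0, 199). refcount(pp0)=2>1 -> COPY to pp2. 3 ppages; refcounts: pp0:1 pp1:2 pp2:1
Op 4: read(P0, v1) -> 40. No state change.
Op 5: write(P1, v1, 158). refcount(pp1)=2>1 -> COPY to pp3. 4 ppages; refcounts: pp0:1 pp1:1 pp2:1 pp3:1
Op 6: write(P1, v1, 187). refcount(pp3)=1 -> write in place. 4 ppages; refcounts: pp0:1 pp1:1 pp2:1 pp3:1
Op 7: read(P0, v1) -> 40. No state change.
Op 8: write(P1, v1, 118). refcount(pp3)=1 -> write in place. 4 ppages; refcounts: pp0:1 pp1:1 pp2:1 pp3:1
Op 9: write(P0, v1, 167). refcount(pp1)=1 -> write in place. 4 ppages; refcounts: pp0:1 pp1:1 pp2:1 pp3:1
Op 10: fork(P0) -> P2. 4 ppages; refcounts: pp0:1 pp1:2 pp2:2 pp3:1

yes yes no no no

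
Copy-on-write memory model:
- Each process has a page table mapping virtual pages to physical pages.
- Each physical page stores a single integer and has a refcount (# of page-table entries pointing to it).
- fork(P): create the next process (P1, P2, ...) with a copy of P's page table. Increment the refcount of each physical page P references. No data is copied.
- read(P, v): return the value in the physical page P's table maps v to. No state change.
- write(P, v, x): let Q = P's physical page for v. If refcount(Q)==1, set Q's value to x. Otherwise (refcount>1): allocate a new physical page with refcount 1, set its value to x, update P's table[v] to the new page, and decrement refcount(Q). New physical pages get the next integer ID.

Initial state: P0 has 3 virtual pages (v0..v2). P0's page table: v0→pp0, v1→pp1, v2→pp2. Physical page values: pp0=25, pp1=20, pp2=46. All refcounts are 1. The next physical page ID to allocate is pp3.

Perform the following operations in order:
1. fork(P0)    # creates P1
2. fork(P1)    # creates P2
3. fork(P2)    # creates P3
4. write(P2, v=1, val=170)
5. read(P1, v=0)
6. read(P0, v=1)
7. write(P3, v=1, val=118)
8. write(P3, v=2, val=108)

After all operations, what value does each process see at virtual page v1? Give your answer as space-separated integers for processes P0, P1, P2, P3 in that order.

Answer: 20 20 170 118

Derivation:
Op 1: fork(P0) -> P1. 3 ppages; refcounts: pp0:2 pp1:2 pp2:2
Op 2: fork(P1) -> P2. 3 ppages; refcounts: pp0:3 pp1:3 pp2:3
Op 3: fork(P2) -> P3. 3 ppages; refcounts: pp0:4 pp1:4 pp2:4
Op 4: write(P2, v1, 170). refcount(pp1)=4>1 -> COPY to pp3. 4 ppages; refcounts: pp0:4 pp1:3 pp2:4 pp3:1
Op 5: read(P1, v0) -> 25. No state change.
Op 6: read(P0, v1) -> 20. No state change.
Op 7: write(P3, v1, 118). refcount(pp1)=3>1 -> COPY to pp4. 5 ppages; refcounts: pp0:4 pp1:2 pp2:4 pp3:1 pp4:1
Op 8: write(P3, v2, 108). refcount(pp2)=4>1 -> COPY to pp5. 6 ppages; refcounts: pp0:4 pp1:2 pp2:3 pp3:1 pp4:1 pp5:1
P0: v1 -> pp1 = 20
P1: v1 -> pp1 = 20
P2: v1 -> pp3 = 170
P3: v1 -> pp4 = 118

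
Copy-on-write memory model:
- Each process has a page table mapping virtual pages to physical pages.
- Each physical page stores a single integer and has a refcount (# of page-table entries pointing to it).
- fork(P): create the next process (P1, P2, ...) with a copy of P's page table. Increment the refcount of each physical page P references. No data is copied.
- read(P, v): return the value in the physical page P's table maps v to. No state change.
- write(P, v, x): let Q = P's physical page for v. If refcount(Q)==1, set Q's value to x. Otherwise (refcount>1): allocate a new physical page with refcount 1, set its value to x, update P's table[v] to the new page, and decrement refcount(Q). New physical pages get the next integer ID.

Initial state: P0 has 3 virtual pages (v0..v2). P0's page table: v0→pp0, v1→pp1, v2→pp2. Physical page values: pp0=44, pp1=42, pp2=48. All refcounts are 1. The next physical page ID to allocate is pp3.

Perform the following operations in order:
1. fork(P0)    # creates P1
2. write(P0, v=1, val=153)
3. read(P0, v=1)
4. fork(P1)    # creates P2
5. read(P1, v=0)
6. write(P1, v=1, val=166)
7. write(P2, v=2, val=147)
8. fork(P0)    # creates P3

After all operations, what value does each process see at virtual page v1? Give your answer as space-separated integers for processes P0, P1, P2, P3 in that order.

Answer: 153 166 42 153

Derivation:
Op 1: fork(P0) -> P1. 3 ppages; refcounts: pp0:2 pp1:2 pp2:2
Op 2: write(P0, v1, 153). refcount(pp1)=2>1 -> COPY to pp3. 4 ppages; refcounts: pp0:2 pp1:1 pp2:2 pp3:1
Op 3: read(P0, v1) -> 153. No state change.
Op 4: fork(P1) -> P2. 4 ppages; refcounts: pp0:3 pp1:2 pp2:3 pp3:1
Op 5: read(P1, v0) -> 44. No state change.
Op 6: write(P1, v1, 166). refcount(pp1)=2>1 -> COPY to pp4. 5 ppages; refcounts: pp0:3 pp1:1 pp2:3 pp3:1 pp4:1
Op 7: write(P2, v2, 147). refcount(pp2)=3>1 -> COPY to pp5. 6 ppages; refcounts: pp0:3 pp1:1 pp2:2 pp3:1 pp4:1 pp5:1
Op 8: fork(P0) -> P3. 6 ppages; refcounts: pp0:4 pp1:1 pp2:3 pp3:2 pp4:1 pp5:1
P0: v1 -> pp3 = 153
P1: v1 -> pp4 = 166
P2: v1 -> pp1 = 42
P3: v1 -> pp3 = 153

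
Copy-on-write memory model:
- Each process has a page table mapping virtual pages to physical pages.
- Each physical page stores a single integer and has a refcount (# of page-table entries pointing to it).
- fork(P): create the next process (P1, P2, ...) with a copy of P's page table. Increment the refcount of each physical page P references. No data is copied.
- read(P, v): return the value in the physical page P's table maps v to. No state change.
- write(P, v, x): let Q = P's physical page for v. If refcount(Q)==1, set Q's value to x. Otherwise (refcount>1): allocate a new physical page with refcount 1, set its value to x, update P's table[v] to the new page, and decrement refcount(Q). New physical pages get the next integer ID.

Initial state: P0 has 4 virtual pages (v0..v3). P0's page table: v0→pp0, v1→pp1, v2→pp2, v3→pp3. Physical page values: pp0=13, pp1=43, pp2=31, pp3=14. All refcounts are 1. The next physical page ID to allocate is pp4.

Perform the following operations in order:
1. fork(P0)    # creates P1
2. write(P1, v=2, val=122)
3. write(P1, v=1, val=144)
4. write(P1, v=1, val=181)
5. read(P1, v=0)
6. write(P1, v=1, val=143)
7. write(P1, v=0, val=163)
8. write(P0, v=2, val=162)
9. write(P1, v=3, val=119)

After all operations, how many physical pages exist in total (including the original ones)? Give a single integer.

Answer: 8

Derivation:
Op 1: fork(P0) -> P1. 4 ppages; refcounts: pp0:2 pp1:2 pp2:2 pp3:2
Op 2: write(P1, v2, 122). refcount(pp2)=2>1 -> COPY to pp4. 5 ppages; refcounts: pp0:2 pp1:2 pp2:1 pp3:2 pp4:1
Op 3: write(P1, v1, 144). refcount(pp1)=2>1 -> COPY to pp5. 6 ppages; refcounts: pp0:2 pp1:1 pp2:1 pp3:2 pp4:1 pp5:1
Op 4: write(P1, v1, 181). refcount(pp5)=1 -> write in place. 6 ppages; refcounts: pp0:2 pp1:1 pp2:1 pp3:2 pp4:1 pp5:1
Op 5: read(P1, v0) -> 13. No state change.
Op 6: write(P1, v1, 143). refcount(pp5)=1 -> write in place. 6 ppages; refcounts: pp0:2 pp1:1 pp2:1 pp3:2 pp4:1 pp5:1
Op 7: write(P1, v0, 163). refcount(pp0)=2>1 -> COPY to pp6. 7 ppages; refcounts: pp0:1 pp1:1 pp2:1 pp3:2 pp4:1 pp5:1 pp6:1
Op 8: write(P0, v2, 162). refcount(pp2)=1 -> write in place. 7 ppages; refcounts: pp0:1 pp1:1 pp2:1 pp3:2 pp4:1 pp5:1 pp6:1
Op 9: write(P1, v3, 119). refcount(pp3)=2>1 -> COPY to pp7. 8 ppages; refcounts: pp0:1 pp1:1 pp2:1 pp3:1 pp4:1 pp5:1 pp6:1 pp7:1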